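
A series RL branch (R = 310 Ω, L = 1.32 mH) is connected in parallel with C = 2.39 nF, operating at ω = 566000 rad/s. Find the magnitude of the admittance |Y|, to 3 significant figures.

519 μS

X_L = ωL = 747 Ω
X_C = 1/(ωC) = 739 Ω
Branch 1 (R+jX_L): Z₁ = 310 + j747 Ω, |Z₁| = 809 Ω
Branch 2 (−jX_C): Z₂ = −j739 Ω
Parallel: Z = Z₁Z₂/(Z₁+Z₂), |Z| = 1930 Ω, ∠Z = -24.0°
|Y| = 1/|Z| = 519 μS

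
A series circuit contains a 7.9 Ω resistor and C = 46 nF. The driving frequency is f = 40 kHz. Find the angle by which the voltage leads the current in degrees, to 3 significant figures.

ω = 2πf = 251300 rad/s
X_C = 1/(ωC) = 86.5 Ω
Z = 7.90 − j86.5 Ω
|Z| = √(7.90² + 86.5²) = 86.9 Ω
∠Z = arctan(-86.5/7.90) = -84.8°

-84.8°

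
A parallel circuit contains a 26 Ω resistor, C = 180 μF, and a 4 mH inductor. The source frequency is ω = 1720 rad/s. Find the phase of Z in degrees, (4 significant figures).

-76.82°

X_L = ωL = 6.880 Ω
X_C = 1/(ωC) = 3.230 Ω
Parallel: admittances add. Y = 1/R + 1/(jωL) + jωC
Y = (0.03846 + j0.1643) S
|Y| = 0.1687 S → |Z| = 1/|Y| = 5.928 Ω, ∠Z = −∠Y = -76.82°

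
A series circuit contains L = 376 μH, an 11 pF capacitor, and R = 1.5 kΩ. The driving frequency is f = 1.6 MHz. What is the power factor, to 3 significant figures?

ω = 2πf = 1.005e+07 rad/s
X_L = ωL = 3780 Ω
X_C = 1/(ωC) = 9040 Ω
Net reactance X = X_L − X_C = -5260 Ω
Z = 1500 − j5260 Ω
|Z| = √(1500² + 5260²) = 5470 Ω
∠Z = arctan(-5260/1500) = -74.1°
cos φ = cos(-74.1°) = 0.274

0.274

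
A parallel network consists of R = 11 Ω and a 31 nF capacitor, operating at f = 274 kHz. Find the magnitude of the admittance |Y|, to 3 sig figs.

ω = 2πf = 1.722e+06 rad/s
X_C = 1/(ωC) = 18.7 Ω
Parallel: admittances add. Y = 1/R + jωC
Y = (0.0909 + j0.0534) S
|Y| = 0.105 S → |Z| = 1/|Y| = 9.49 Ω, ∠Z = −∠Y = -30.4°

105 mS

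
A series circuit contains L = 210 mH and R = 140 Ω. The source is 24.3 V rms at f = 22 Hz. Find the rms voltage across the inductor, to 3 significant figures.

ω = 2πf = 138.2 rad/s
X_L = ωL = 29.0 Ω
Z = 140 + j29.0 Ω
|Z| = √(140² + 29.0²) = 143 Ω
I = V/|Z| = 170 mA
V_L = I·|Z_L| = 0.170 × 29.0 = 4.93 V

4.93 V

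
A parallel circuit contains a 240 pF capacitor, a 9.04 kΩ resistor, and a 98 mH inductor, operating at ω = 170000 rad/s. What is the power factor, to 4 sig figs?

0.9852

X_L = ωL = 16660 Ω
X_C = 1/(ωC) = 24510 Ω
Parallel: admittances add. Y = 1/R + 1/(jωL) + jωC
Y = (0.0001106 − j1.922e-05) S
|Y| = 0.0001123 S → |Z| = 1/|Y| = 8907 Ω, ∠Z = −∠Y = 9.859°
cos φ = cos(9.859°) = 0.9852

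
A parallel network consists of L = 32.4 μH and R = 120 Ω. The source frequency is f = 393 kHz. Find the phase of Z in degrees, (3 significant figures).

56.3°

ω = 2πf = 2.469e+06 rad/s
X_L = ωL = 80.0 Ω
Parallel: admittances add. Y = 1/R + 1/(jωL)
Y = (0.00833 − j0.0125) S
|Y| = 0.0150 S → |Z| = 1/|Y| = 66.6 Ω, ∠Z = −∠Y = 56.3°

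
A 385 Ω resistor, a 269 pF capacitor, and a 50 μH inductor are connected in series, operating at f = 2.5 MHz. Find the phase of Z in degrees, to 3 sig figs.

54.9°

ω = 2πf = 1.571e+07 rad/s
X_L = ωL = 785 Ω
X_C = 1/(ωC) = 237 Ω
Net reactance X = X_L − X_C = 549 Ω
Z = 385 + j549 Ω
|Z| = √(385² + 549²) = 670 Ω
∠Z = arctan(549/385) = 54.9°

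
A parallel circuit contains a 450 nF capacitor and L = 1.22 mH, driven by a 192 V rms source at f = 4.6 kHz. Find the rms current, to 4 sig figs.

ω = 2πf = 28900 rad/s
X_L = ωL = 35.26 Ω
X_C = 1/(ωC) = 76.89 Ω
Parallel: admittances add. Y = 1/(jωL) + jωC
Y = (0 − j0.01535) S
|Y| = 0.01535 S → |Z| = 1/|Y| = 65.13 Ω, ∠Z = −∠Y = 90.00°
I = V/|Z| = 192/65.13 = 2.948 A

2.948 A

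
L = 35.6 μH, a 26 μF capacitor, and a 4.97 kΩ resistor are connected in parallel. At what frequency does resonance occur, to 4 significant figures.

ω₀ = 1/√(LC) = 1/√(3.56e-05 × 2.6e-05) = 32870 rad/s
f₀ = ω₀/(2π) = 5.231 kHz

5.231 kHz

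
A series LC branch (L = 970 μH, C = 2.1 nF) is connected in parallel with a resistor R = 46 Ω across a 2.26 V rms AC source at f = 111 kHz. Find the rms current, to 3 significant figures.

364 mA

ω = 2πf = 697400 rad/s
X_L = ωL = 677 Ω
X_C = 1/(ωC) = 683 Ω
Branch 1: Z₁ = R = 46.0 Ω
Branch 2 (series LC): Z₂ = j(X_L − X_C) = −j6.26 Ω
Parallel: Z = Z₁Z₂/(Z₁+Z₂), |Z| = 6.21 Ω, ∠Z = -82.2°
I = V/|Z| = 2.26/6.21 = 364 mA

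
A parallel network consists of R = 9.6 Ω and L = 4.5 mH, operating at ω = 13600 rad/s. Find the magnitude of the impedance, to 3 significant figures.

X_L = ωL = 61.2 Ω
Parallel: admittances add. Y = 1/R + 1/(jωL)
Y = (0.104 − j0.0163) S
|Y| = 0.105 S → |Z| = 1/|Y| = 9.48 Ω, ∠Z = −∠Y = 8.91°

9.48 Ω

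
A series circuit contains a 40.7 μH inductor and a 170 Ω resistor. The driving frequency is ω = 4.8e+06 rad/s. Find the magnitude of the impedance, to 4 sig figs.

259.0 Ω

X_L = ωL = 195.4 Ω
Z = 170.0 + j195.4 Ω
|Z| = √(170.0² + 195.4²) = 259.0 Ω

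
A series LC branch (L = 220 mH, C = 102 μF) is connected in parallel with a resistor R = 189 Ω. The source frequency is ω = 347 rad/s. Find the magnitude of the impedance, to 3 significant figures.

X_L = ωL = 76.3 Ω
X_C = 1/(ωC) = 28.3 Ω
Branch 1: Z₁ = R = 189 Ω
Branch 2 (series LC): Z₂ = j(X_L − X_C) = j48.1 Ω
Parallel: Z = Z₁Z₂/(Z₁+Z₂), |Z| = 46.6 Ω, ∠Z = 75.7°

46.6 Ω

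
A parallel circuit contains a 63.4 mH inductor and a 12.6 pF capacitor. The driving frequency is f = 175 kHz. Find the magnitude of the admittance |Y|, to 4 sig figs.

490.3 nS

ω = 2πf = 1.1e+06 rad/s
X_L = ωL = 69710 Ω
X_C = 1/(ωC) = 72180 Ω
Parallel: admittances add. Y = 1/(jωL) + jωC
Y = (0 − j4.903e-07) S
|Y| = 4.903e-07 S → |Z| = 1/|Y| = 2.039e+06 Ω, ∠Z = −∠Y = 90.00°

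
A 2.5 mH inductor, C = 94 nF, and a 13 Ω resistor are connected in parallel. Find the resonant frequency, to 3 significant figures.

ω₀ = 1/√(LC) = 1/√(0.0025 × 9.4e-08) = 65230 rad/s
f₀ = ω₀/(2π) = 10.4 kHz

10.4 kHz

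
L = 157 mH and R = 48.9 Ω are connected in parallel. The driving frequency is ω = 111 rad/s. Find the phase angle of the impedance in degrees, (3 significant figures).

70.4°

X_L = ωL = 17.4 Ω
Parallel: admittances add. Y = 1/R + 1/(jωL)
Y = (0.0204 − j0.0574) S
|Y| = 0.0609 S → |Z| = 1/|Y| = 16.4 Ω, ∠Z = −∠Y = 70.4°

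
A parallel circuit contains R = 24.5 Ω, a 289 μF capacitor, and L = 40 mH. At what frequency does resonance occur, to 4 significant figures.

ω₀ = 1/√(LC) = 1/√(0.04 × 0.000289) = 294.1 rad/s
f₀ = ω₀/(2π) = 46.81 Hz

46.81 Hz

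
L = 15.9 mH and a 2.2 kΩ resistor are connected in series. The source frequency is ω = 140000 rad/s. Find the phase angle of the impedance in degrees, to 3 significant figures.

45.3°

X_L = ωL = 2230 Ω
Z = 2200 + j2230 Ω
|Z| = √(2200² + 2230²) = 3130 Ω
∠Z = arctan(2230/2200) = 45.3°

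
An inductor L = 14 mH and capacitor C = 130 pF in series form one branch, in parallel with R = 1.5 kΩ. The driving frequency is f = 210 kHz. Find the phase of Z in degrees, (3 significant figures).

6.77°

ω = 2πf = 1.319e+06 rad/s
X_L = ωL = 18500 Ω
X_C = 1/(ωC) = 5830 Ω
Branch 1: Z₁ = R = 1500 Ω
Branch 2 (series LC): Z₂ = j(X_L − X_C) = j12600 Ω
Parallel: Z = Z₁Z₂/(Z₁+Z₂), |Z| = 1490 Ω, ∠Z = 6.77°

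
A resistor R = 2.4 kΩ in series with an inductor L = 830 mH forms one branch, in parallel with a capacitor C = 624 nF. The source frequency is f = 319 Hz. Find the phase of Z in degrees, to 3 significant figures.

-75.1°

ω = 2πf = 2004 rad/s
X_L = ωL = 1660 Ω
X_C = 1/(ωC) = 800 Ω
Branch 1 (R+jX_L): Z₁ = 2400 + j1660 Ω, |Z₁| = 2920 Ω
Branch 2 (−jX_C): Z₂ = −j800 Ω
Parallel: Z = Z₁Z₂/(Z₁+Z₂), |Z| = 915 Ω, ∠Z = -75.1°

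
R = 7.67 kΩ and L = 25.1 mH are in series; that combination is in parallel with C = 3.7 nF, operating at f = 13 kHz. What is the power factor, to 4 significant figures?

ω = 2πf = 81680 rad/s
X_L = ωL = 2050 Ω
X_C = 1/(ωC) = 3309 Ω
Branch 1 (R+jX_L): Z₁ = 7670 + j2050 Ω, |Z₁| = 7939 Ω
Branch 2 (−jX_C): Z₂ = −j3309 Ω
Parallel: Z = Z₁Z₂/(Z₁+Z₂), |Z| = 3380 Ω, ∠Z = -65.72°
cos φ = cos(-65.72°) = 0.4113

0.4113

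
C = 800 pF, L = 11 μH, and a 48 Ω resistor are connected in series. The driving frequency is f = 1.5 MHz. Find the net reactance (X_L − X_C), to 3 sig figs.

ω = 2πf = 9.425e+06 rad/s
X_L = ωL = 104 Ω
X_C = 1/(ωC) = 133 Ω
X = 104 − 133 = -29.0 Ω

-29.0 Ω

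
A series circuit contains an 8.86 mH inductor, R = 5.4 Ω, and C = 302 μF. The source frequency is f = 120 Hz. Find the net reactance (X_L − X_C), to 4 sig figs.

ω = 2πf = 754.0 rad/s
X_L = ωL = 6.680 Ω
X_C = 1/(ωC) = 4.392 Ω
X = 6.680 − 4.392 = 2.289 Ω

2.289 Ω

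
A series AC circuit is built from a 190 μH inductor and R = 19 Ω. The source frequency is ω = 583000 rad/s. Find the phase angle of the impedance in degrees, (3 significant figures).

X_L = ωL = 111 Ω
Z = 19.0 + j111 Ω
|Z| = √(19.0² + 111²) = 112 Ω
∠Z = arctan(111/19.0) = 80.3°

80.3°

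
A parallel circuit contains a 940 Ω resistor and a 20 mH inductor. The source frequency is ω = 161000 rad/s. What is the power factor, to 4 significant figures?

0.9599

X_L = ωL = 3220 Ω
Parallel: admittances add. Y = 1/R + 1/(jωL)
Y = (0.001064 − j0.0003106) S
|Y| = 0.001108 S → |Z| = 1/|Y| = 902.3 Ω, ∠Z = −∠Y = 16.27°
cos φ = cos(16.27°) = 0.9599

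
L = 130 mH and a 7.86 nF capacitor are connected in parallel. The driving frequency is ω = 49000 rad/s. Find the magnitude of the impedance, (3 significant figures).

X_L = ωL = 6370 Ω
X_C = 1/(ωC) = 2600 Ω
Parallel: admittances add. Y = 1/(jωL) + jωC
Y = (0 + j0.000228) S
|Y| = 0.000228 S → |Z| = 1/|Y| = 4380 Ω, ∠Z = −∠Y = -90.0°

4380 Ω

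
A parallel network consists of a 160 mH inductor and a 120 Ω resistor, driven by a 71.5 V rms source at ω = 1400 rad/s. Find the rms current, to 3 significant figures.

X_L = ωL = 224 Ω
Parallel: admittances add. Y = 1/R + 1/(jωL)
Y = (0.00833 − j0.00446) S
|Y| = 0.00945 S → |Z| = 1/|Y| = 106 Ω, ∠Z = −∠Y = 28.2°
I = V/|Z| = 71.5/106 = 676 mA

676 mA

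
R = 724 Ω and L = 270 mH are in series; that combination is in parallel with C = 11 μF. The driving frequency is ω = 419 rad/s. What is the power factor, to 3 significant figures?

0.293

X_L = ωL = 113 Ω
X_C = 1/(ωC) = 217 Ω
Branch 1 (R+jX_L): Z₁ = 724 + j113 Ω, |Z₁| = 733 Ω
Branch 2 (−jX_C): Z₂ = −j217 Ω
Parallel: Z = Z₁Z₂/(Z₁+Z₂), |Z| = 217 Ω, ∠Z = -73.0°
cos φ = cos(-73.0°) = 0.293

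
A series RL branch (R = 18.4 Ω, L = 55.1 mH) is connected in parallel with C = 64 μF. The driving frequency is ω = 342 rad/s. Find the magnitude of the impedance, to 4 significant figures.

X_L = ωL = 18.84 Ω
X_C = 1/(ωC) = 45.69 Ω
Branch 1 (R+jX_L): Z₁ = 18.40 + j18.84 Ω, |Z₁| = 26.34 Ω
Branch 2 (−jX_C): Z₂ = −j45.69 Ω
Parallel: Z = Z₁Z₂/(Z₁+Z₂), |Z| = 36.97 Ω, ∠Z = 11.25°

36.97 Ω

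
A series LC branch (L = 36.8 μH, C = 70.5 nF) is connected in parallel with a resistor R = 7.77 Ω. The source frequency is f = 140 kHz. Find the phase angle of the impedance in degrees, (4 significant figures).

ω = 2πf = 879600 rad/s
X_L = ωL = 32.37 Ω
X_C = 1/(ωC) = 16.13 Ω
Branch 1: Z₁ = R = 7.770 Ω
Branch 2 (series LC): Z₂ = j(X_L − X_C) = j16.25 Ω
Parallel: Z = Z₁Z₂/(Z₁+Z₂), |Z| = 7.010 Ω, ∠Z = 25.56°

25.56°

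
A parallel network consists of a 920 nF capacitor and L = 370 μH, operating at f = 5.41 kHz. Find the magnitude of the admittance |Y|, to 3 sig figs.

48.2 mS

ω = 2πf = 33990 rad/s
X_L = ωL = 12.6 Ω
X_C = 1/(ωC) = 32.0 Ω
Parallel: admittances add. Y = 1/(jωL) + jωC
Y = (0 − j0.0482) S
|Y| = 0.0482 S → |Z| = 1/|Y| = 20.7 Ω, ∠Z = −∠Y = 90.0°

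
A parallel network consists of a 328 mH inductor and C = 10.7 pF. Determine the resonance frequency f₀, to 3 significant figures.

ω₀ = 1/√(LC) = 1/√(0.328 × 1.07e-11) = 533800 rad/s
f₀ = ω₀/(2π) = 85.0 kHz

85.0 kHz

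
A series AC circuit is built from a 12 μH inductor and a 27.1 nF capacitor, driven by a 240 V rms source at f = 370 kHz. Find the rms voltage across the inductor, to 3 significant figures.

ω = 2πf = 2.325e+06 rad/s
X_L = ωL = 27.9 Ω
X_C = 1/(ωC) = 15.9 Ω
Net reactance X = X_L − X_C = 12.0 Ω
Z = j12.0 Ω
|Z| = √(0² + 12.0²) = 12.0 Ω
I = V/|Z| = 20.0 A
V_L = I·|Z_L| = 20.0 × 27.9 = 557 V

557 V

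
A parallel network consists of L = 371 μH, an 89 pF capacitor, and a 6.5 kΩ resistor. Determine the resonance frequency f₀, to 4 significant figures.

ω₀ = 1/√(LC) = 1/√(0.000371 × 8.9e-11) = 5.503e+06 rad/s
f₀ = ω₀/(2π) = 875.9 kHz

875.9 kHz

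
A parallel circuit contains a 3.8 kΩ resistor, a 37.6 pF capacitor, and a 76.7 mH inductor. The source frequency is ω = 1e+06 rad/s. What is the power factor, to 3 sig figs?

X_L = ωL = 76700 Ω
X_C = 1/(ωC) = 26600 Ω
Parallel: admittances add. Y = 1/R + 1/(jωL) + jωC
Y = (0.000263 + j2.46e-05) S
|Y| = 0.000264 S → |Z| = 1/|Y| = 3780 Ω, ∠Z = −∠Y = -5.33°
cos φ = cos(-5.33°) = 0.996

0.996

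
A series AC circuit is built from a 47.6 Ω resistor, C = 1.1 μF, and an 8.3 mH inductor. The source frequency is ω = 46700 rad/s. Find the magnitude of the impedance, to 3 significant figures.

X_L = ωL = 388 Ω
X_C = 1/(ωC) = 19.5 Ω
Net reactance X = X_L − X_C = 368 Ω
Z = 47.6 + j368 Ω
|Z| = √(47.6² + 368²) = 371 Ω

371 Ω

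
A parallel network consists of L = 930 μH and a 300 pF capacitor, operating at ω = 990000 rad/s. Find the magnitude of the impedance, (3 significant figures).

1270 Ω

X_L = ωL = 921 Ω
X_C = 1/(ωC) = 3370 Ω
Parallel: admittances add. Y = 1/(jωL) + jωC
Y = (0 − j0.000789) S
|Y| = 0.000789 S → |Z| = 1/|Y| = 1270 Ω, ∠Z = −∠Y = 90.0°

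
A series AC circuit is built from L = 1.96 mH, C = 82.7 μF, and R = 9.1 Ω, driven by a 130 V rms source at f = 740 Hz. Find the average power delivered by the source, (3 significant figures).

ω = 2πf = 4650 rad/s
X_L = ωL = 9.11 Ω
X_C = 1/(ωC) = 2.60 Ω
Net reactance X = X_L − X_C = 6.51 Ω
Z = 9.10 + j6.51 Ω
|Z| = √(9.10² + 6.51²) = 11.2 Ω
∠Z = arctan(6.51/9.10) = 35.6°
I = V/|Z| = 11.6 A
P = VI cos φ = 130 × 11.6 × cos(35.6°) = 1.23 kW

1.23 kW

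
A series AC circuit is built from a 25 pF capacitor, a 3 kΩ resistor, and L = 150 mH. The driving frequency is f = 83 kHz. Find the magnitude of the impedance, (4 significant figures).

3365 Ω

ω = 2πf = 521500 rad/s
X_L = ωL = 78230 Ω
X_C = 1/(ωC) = 76700 Ω
Net reactance X = X_L − X_C = 1524 Ω
Z = 3000 + j1524 Ω
|Z| = √(3000² + 1524²) = 3365 Ω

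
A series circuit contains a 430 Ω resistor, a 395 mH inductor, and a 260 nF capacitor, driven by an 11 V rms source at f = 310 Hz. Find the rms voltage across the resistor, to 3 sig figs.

ω = 2πf = 1948 rad/s
X_L = ωL = 769 Ω
X_C = 1/(ωC) = 1970 Ω
Net reactance X = X_L − X_C = -1210 Ω
Z = 430 − j1210 Ω
|Z| = √(430² + 1210²) = 1280 Ω
I = V/|Z| = 8.60 mA
V_R = I·|Z_R| = 0.00860 × 430 = 3.70 V

3.70 V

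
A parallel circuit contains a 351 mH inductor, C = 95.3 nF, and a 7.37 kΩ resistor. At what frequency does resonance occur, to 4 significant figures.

870.2 Hz

ω₀ = 1/√(LC) = 1/√(0.351 × 9.53e-08) = 5468 rad/s
f₀ = ω₀/(2π) = 870.2 Hz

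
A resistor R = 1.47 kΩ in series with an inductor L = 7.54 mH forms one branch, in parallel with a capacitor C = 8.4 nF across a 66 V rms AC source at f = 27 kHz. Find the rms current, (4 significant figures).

76.23 mA

ω = 2πf = 169600 rad/s
X_L = ωL = 1279 Ω
X_C = 1/(ωC) = 701.7 Ω
Branch 1 (R+jX_L): Z₁ = 1470 + j1279 Ω, |Z₁| = 1949 Ω
Branch 2 (−jX_C): Z₂ = −j701.7 Ω
Parallel: Z = Z₁Z₂/(Z₁+Z₂), |Z| = 865.8 Ω, ∠Z = -70.42°
I = V/|Z| = 66/865.8 = 76.23 mA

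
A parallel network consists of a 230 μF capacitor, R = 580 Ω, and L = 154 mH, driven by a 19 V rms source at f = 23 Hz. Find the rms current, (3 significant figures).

225 mA

ω = 2πf = 144.5 rad/s
X_L = ωL = 22.3 Ω
X_C = 1/(ωC) = 30.1 Ω
Parallel: admittances add. Y = 1/R + 1/(jωL) + jωC
Y = (0.00172 − j0.0117) S
|Y| = 0.0118 S → |Z| = 1/|Y| = 84.6 Ω, ∠Z = −∠Y = 81.6°
I = V/|Z| = 19/84.6 = 225 mA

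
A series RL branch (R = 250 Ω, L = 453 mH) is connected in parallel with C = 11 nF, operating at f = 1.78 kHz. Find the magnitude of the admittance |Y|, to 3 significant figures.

74.5 μS

ω = 2πf = 11180 rad/s
X_L = ωL = 5070 Ω
X_C = 1/(ωC) = 8130 Ω
Branch 1 (R+jX_L): Z₁ = 250 + j5070 Ω, |Z₁| = 5070 Ω
Branch 2 (−jX_C): Z₂ = −j8130 Ω
Parallel: Z = Z₁Z₂/(Z₁+Z₂), |Z| = 13400 Ω, ∠Z = 82.5°
|Y| = 1/|Z| = 74.5 μS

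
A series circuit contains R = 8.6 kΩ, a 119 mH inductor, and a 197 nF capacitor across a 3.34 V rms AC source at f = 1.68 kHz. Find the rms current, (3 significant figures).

ω = 2πf = 10560 rad/s
X_L = ωL = 1260 Ω
X_C = 1/(ωC) = 481 Ω
Net reactance X = X_L − X_C = 775 Ω
Z = 8600 + j775 Ω
|Z| = √(8600² + 775²) = 8630 Ω
I = V/|Z| = 3.34/8630 = 387 μA

387 μA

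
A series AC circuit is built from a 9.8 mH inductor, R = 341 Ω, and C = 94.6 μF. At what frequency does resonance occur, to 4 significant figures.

165.3 Hz

ω₀ = 1/√(LC) = 1/√(0.0098 × 9.46e-05) = 1039 rad/s
f₀ = ω₀/(2π) = 165.3 Hz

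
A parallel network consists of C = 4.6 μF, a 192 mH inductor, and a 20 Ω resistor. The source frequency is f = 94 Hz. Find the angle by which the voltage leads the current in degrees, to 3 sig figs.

ω = 2πf = 590.6 rad/s
X_L = ωL = 113 Ω
X_C = 1/(ωC) = 368 Ω
Parallel: admittances add. Y = 1/R + 1/(jωL) + jωC
Y = (0.0500 − j0.00610) S
|Y| = 0.0504 S → |Z| = 1/|Y| = 19.9 Ω, ∠Z = −∠Y = 6.96°

6.96°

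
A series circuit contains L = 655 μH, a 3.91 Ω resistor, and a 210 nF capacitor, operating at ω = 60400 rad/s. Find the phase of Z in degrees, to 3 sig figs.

X_L = ωL = 39.6 Ω
X_C = 1/(ωC) = 78.8 Ω
Net reactance X = X_L − X_C = -39.3 Ω
Z = 3.91 − j39.3 Ω
|Z| = √(3.91² + 39.3²) = 39.5 Ω
∠Z = arctan(-39.3/3.91) = -84.3°

-84.3°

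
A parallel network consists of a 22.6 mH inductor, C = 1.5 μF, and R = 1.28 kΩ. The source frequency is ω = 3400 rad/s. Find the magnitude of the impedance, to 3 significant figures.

X_L = ωL = 76.8 Ω
X_C = 1/(ωC) = 196 Ω
Parallel: admittances add. Y = 1/R + 1/(jωL) + jωC
Y = (0.000781 − j0.00791) S
|Y| = 0.00795 S → |Z| = 1/|Y| = 126 Ω, ∠Z = −∠Y = 84.4°

126 Ω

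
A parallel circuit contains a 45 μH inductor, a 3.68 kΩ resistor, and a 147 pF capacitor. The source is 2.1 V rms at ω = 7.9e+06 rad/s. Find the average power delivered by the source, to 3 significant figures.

X_L = ωL = 356 Ω
X_C = 1/(ωC) = 861 Ω
Parallel: admittances add. Y = 1/R + 1/(jωL) + jωC
Y = (0.000272 − j0.00165) S
|Y| = 0.00167 S → |Z| = 1/|Y| = 597 Ω, ∠Z = −∠Y = 80.7°
I = V/|Z| = 3.52 mA
P = VI cos φ = 2.1 × 0.00352 × cos(80.7°) = 1.20 mW

1.20 mW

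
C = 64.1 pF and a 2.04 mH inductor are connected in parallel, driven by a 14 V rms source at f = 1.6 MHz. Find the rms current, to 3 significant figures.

ω = 2πf = 1.005e+07 rad/s
X_L = ωL = 20500 Ω
X_C = 1/(ωC) = 1550 Ω
Parallel: admittances add. Y = 1/(jωL) + jωC
Y = (0 + j0.000596) S
|Y| = 0.000596 S → |Z| = 1/|Y| = 1680 Ω, ∠Z = −∠Y = -90.0°
I = V/|Z| = 14/1680 = 8.34 mA

8.34 mA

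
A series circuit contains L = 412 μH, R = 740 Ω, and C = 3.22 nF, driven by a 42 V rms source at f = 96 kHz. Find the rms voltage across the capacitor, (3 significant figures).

ω = 2πf = 603200 rad/s
X_L = ωL = 249 Ω
X_C = 1/(ωC) = 515 Ω
Net reactance X = X_L − X_C = -266 Ω
Z = 740 − j266 Ω
|Z| = √(740² + 266²) = 786 Ω
I = V/|Z| = 53.4 mA
V_C = I·|Z_C| = 0.0534 × 515 = 27.5 V

27.5 V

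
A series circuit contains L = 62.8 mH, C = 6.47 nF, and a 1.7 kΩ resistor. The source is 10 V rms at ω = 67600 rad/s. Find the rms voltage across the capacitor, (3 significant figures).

8.82 V

X_L = ωL = 4250 Ω
X_C = 1/(ωC) = 2290 Ω
Net reactance X = X_L − X_C = 1960 Ω
Z = 1700 + j1960 Ω
|Z| = √(1700² + 1960²) = 2590 Ω
I = V/|Z| = 3.86 mA
V_C = I·|Z_C| = 0.00386 × 2290 = 8.82 V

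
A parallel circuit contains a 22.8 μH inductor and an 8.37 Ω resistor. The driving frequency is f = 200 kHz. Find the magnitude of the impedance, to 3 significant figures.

8.03 Ω

ω = 2πf = 1.257e+06 rad/s
X_L = ωL = 28.7 Ω
Parallel: admittances add. Y = 1/R + 1/(jωL)
Y = (0.119 − j0.0349) S
|Y| = 0.124 S → |Z| = 1/|Y| = 8.03 Ω, ∠Z = −∠Y = 16.3°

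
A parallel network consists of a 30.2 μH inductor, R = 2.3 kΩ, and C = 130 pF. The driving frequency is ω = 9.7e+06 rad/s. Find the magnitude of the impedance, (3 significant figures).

X_L = ωL = 293 Ω
X_C = 1/(ωC) = 793 Ω
Parallel: admittances add. Y = 1/R + 1/(jωL) + jωC
Y = (0.000435 − j0.00215) S
|Y| = 0.00220 S → |Z| = 1/|Y| = 455 Ω, ∠Z = −∠Y = 78.6°

455 Ω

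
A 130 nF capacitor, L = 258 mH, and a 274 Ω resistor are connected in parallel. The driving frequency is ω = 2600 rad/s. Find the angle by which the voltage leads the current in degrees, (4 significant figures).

X_L = ωL = 670.8 Ω
X_C = 1/(ωC) = 2959 Ω
Parallel: admittances add. Y = 1/R + 1/(jωL) + jωC
Y = (0.003650 − j0.001153) S
|Y| = 0.003827 S → |Z| = 1/|Y| = 261.3 Ω, ∠Z = −∠Y = 17.53°

17.53°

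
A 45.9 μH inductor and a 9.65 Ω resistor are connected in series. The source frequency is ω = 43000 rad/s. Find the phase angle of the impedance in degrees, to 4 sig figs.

X_L = ωL = 1.974 Ω
Z = 9.650 + j1.974 Ω
|Z| = √(9.650² + 1.974²) = 9.850 Ω
∠Z = arctan(1.974/9.650) = 11.56°

11.56°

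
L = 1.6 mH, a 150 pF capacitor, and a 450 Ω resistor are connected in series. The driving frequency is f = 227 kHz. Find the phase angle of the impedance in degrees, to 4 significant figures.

ω = 2πf = 1.426e+06 rad/s
X_L = ωL = 2282 Ω
X_C = 1/(ωC) = 4674 Ω
Net reactance X = X_L − X_C = -2392 Ω
Z = 450.0 − j2392 Ω
|Z| = √(450.0² + 2392²) = 2434 Ω
∠Z = arctan(-2392/450.0) = -79.35°

-79.35°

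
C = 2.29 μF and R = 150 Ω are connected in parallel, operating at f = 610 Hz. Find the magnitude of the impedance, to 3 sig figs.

ω = 2πf = 3833 rad/s
X_C = 1/(ωC) = 114 Ω
Parallel: admittances add. Y = 1/R + jωC
Y = (0.00667 + j0.00878) S
|Y| = 0.0110 S → |Z| = 1/|Y| = 90.7 Ω, ∠Z = −∠Y = -52.8°

90.7 Ω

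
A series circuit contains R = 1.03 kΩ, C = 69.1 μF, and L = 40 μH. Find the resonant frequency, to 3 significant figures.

3.03 kHz

ω₀ = 1/√(LC) = 1/√(4e-05 × 6.91e-05) = 19020 rad/s
f₀ = ω₀/(2π) = 3.03 kHz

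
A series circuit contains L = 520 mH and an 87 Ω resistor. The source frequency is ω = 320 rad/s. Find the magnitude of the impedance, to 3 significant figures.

188 Ω

X_L = ωL = 166 Ω
Z = 87.0 + j166 Ω
|Z| = √(87.0² + 166²) = 188 Ω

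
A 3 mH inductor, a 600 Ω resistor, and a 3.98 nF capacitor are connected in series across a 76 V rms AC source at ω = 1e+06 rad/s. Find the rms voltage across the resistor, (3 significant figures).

16.2 V

X_L = ωL = 3000 Ω
X_C = 1/(ωC) = 251 Ω
Net reactance X = X_L − X_C = 2750 Ω
Z = 600 + j2750 Ω
|Z| = √(600² + 2750²) = 2810 Ω
I = V/|Z| = 27.0 mA
V_R = I·|Z_R| = 0.0270 × 600 = 16.2 V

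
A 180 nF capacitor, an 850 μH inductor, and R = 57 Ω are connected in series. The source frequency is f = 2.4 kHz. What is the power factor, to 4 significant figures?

ω = 2πf = 15080 rad/s
X_L = ωL = 12.82 Ω
X_C = 1/(ωC) = 368.4 Ω
Net reactance X = X_L − X_C = -355.6 Ω
Z = 57.00 − j355.6 Ω
|Z| = √(57.00² + 355.6²) = 360.1 Ω
∠Z = arctan(-355.6/57.00) = -80.89°
cos φ = cos(-80.89°) = 0.1583

0.1583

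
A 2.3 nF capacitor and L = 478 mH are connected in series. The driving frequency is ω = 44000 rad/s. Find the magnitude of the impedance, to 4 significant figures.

11150 Ω

X_L = ωL = 21030 Ω
X_C = 1/(ωC) = 9881 Ω
Net reactance X = X_L − X_C = 11150 Ω
Z = j11150 Ω
|Z| = √(0² + 11150²) = 11150 Ω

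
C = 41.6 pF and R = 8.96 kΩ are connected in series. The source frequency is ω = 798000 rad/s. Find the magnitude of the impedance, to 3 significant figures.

X_C = 1/(ωC) = 30100 Ω
Z = 8960 − j30100 Ω
|Z| = √(8960² + 30100²) = 31400 Ω

31400 Ω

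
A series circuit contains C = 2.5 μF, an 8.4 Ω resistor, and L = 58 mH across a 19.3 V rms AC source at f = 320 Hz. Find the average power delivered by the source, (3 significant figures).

ω = 2πf = 2011 rad/s
X_L = ωL = 117 Ω
X_C = 1/(ωC) = 199 Ω
Net reactance X = X_L − X_C = -82.3 Ω
Z = 8.40 − j82.3 Ω
|Z| = √(8.40² + 82.3²) = 82.8 Ω
∠Z = arctan(-82.3/8.40) = -84.2°
I = V/|Z| = 233 mA
P = VI cos φ = 19.3 × 0.233 × cos(-84.2°) = 457 mW

457 mW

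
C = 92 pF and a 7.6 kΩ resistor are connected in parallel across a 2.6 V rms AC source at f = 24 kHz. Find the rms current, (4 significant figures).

344.0 μA

ω = 2πf = 150800 rad/s
X_C = 1/(ωC) = 72080 Ω
Parallel: admittances add. Y = 1/R + jωC
Y = (0.0001316 + j1.387e-05) S
|Y| = 0.0001323 S → |Z| = 1/|Y| = 7558 Ω, ∠Z = −∠Y = -6.019°
I = V/|Z| = 2.6/7558 = 344.0 μA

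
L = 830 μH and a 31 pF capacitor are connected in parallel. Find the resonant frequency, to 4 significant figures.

992.2 kHz

ω₀ = 1/√(LC) = 1/√(0.00083 × 3.1e-11) = 6.234e+06 rad/s
f₀ = ω₀/(2π) = 992.2 kHz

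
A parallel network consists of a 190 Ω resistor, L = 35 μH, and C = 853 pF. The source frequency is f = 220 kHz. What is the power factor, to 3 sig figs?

ω = 2πf = 1.382e+06 rad/s
X_L = ωL = 48.4 Ω
X_C = 1/(ωC) = 848 Ω
Parallel: admittances add. Y = 1/R + 1/(jωL) + jωC
Y = (0.00526 − j0.0195) S
|Y| = 0.0202 S → |Z| = 1/|Y| = 49.5 Ω, ∠Z = −∠Y = 74.9°
cos φ = cos(74.9°) = 0.261

0.261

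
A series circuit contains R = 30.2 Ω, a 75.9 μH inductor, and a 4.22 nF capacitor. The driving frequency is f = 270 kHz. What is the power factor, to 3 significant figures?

0.940

ω = 2πf = 1.696e+06 rad/s
X_L = ωL = 129 Ω
X_C = 1/(ωC) = 140 Ω
Net reactance X = X_L − X_C = -10.9 Ω
Z = 30.2 − j10.9 Ω
|Z| = √(30.2² + 10.9²) = 32.1 Ω
∠Z = arctan(-10.9/30.2) = -19.9°
cos φ = cos(-19.9°) = 0.940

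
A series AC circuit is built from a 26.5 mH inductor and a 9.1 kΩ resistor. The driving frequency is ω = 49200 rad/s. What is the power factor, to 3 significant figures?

0.990

X_L = ωL = 1300 Ω
Z = 9100 + j1300 Ω
|Z| = √(9100² + 1300²) = 9190 Ω
∠Z = arctan(1300/9100) = 8.15°
cos φ = cos(8.15°) = 0.990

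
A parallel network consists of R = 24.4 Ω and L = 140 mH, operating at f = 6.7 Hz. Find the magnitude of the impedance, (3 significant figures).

ω = 2πf = 42.10 rad/s
X_L = ωL = 5.89 Ω
Parallel: admittances add. Y = 1/R + 1/(jωL)
Y = (0.0410 − j0.170) S
|Y| = 0.175 S → |Z| = 1/|Y| = 5.73 Ω, ∠Z = −∠Y = 76.4°

5.73 Ω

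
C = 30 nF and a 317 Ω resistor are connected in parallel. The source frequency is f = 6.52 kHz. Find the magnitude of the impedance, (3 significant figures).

295 Ω

ω = 2πf = 40970 rad/s
X_C = 1/(ωC) = 814 Ω
Parallel: admittances add. Y = 1/R + jωC
Y = (0.00315 + j0.00123) S
|Y| = 0.00339 S → |Z| = 1/|Y| = 295 Ω, ∠Z = −∠Y = -21.3°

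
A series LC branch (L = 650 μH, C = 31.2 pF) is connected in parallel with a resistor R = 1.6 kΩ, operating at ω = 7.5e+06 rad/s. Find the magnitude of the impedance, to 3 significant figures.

563 Ω

X_L = ωL = 4880 Ω
X_C = 1/(ωC) = 4270 Ω
Branch 1: Z₁ = R = 1600 Ω
Branch 2 (series LC): Z₂ = j(X_L − X_C) = j601 Ω
Parallel: Z = Z₁Z₂/(Z₁+Z₂), |Z| = 563 Ω, ∠Z = 69.4°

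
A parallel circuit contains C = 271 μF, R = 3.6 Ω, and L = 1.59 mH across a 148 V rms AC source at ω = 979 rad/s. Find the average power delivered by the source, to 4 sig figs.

6.084 kW

X_L = ωL = 1.557 Ω
X_C = 1/(ωC) = 3.769 Ω
Parallel: admittances add. Y = 1/R + 1/(jωL) + jωC
Y = (0.2778 − j0.3771) S
|Y| = 0.4684 S → |Z| = 1/|Y| = 2.135 Ω, ∠Z = −∠Y = 53.62°
I = V/|Z| = 69.32 A
P = VI cos φ = 148 × 69.32 × cos(53.62°) = 6.084 kW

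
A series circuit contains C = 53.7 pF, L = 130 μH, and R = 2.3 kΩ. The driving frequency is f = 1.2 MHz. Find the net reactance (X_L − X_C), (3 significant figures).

-1490 Ω

ω = 2πf = 7.54e+06 rad/s
X_L = ωL = 980 Ω
X_C = 1/(ωC) = 2470 Ω
X = 980 − 2470 = -1490 Ω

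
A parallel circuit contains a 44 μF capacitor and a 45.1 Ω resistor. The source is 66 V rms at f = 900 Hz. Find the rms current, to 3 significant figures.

16.5 A

ω = 2πf = 5655 rad/s
X_C = 1/(ωC) = 4.02 Ω
Parallel: admittances add. Y = 1/R + jωC
Y = (0.0222 + j0.249) S
|Y| = 0.250 S → |Z| = 1/|Y| = 4.00 Ω, ∠Z = −∠Y = -84.9°
I = V/|Z| = 66/4.00 = 16.5 A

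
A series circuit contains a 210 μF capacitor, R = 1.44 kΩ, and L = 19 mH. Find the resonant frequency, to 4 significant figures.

79.68 Hz

ω₀ = 1/√(LC) = 1/√(0.019 × 0.00021) = 500.6 rad/s
f₀ = ω₀/(2π) = 79.68 Hz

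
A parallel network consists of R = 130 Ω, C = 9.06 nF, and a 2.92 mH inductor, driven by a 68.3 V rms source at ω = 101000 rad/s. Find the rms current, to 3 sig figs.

552 mA

X_L = ωL = 295 Ω
X_C = 1/(ωC) = 1090 Ω
Parallel: admittances add. Y = 1/R + 1/(jωL) + jωC
Y = (0.00769 − j0.00248) S
|Y| = 0.00808 S → |Z| = 1/|Y| = 124 Ω, ∠Z = −∠Y = 17.8°
I = V/|Z| = 68.3/124 = 552 mA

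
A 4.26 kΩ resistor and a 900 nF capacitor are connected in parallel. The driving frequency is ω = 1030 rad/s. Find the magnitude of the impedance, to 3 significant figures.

1050 Ω

X_C = 1/(ωC) = 1080 Ω
Parallel: admittances add. Y = 1/R + jωC
Y = (0.000235 + j0.000927) S
|Y| = 0.000956 S → |Z| = 1/|Y| = 1050 Ω, ∠Z = −∠Y = -75.8°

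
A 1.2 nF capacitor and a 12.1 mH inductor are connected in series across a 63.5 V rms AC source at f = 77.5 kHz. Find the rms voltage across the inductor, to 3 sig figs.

89.5 V

ω = 2πf = 486900 rad/s
X_L = ωL = 5890 Ω
X_C = 1/(ωC) = 1710 Ω
Net reactance X = X_L − X_C = 4180 Ω
Z = j4180 Ω
|Z| = √(0² + 4180²) = 4180 Ω
I = V/|Z| = 15.2 mA
V_L = I·|Z_L| = 0.0152 × 5890 = 89.5 V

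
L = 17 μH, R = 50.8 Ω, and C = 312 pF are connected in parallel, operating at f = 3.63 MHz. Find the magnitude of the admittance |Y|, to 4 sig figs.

ω = 2πf = 2.281e+07 rad/s
X_L = ωL = 387.7 Ω
X_C = 1/(ωC) = 140.5 Ω
Parallel: admittances add. Y = 1/R + 1/(jωL) + jωC
Y = (0.01969 + j0.004537) S
|Y| = 0.02020 S → |Z| = 1/|Y| = 49.50 Ω, ∠Z = −∠Y = -12.98°

20.20 mS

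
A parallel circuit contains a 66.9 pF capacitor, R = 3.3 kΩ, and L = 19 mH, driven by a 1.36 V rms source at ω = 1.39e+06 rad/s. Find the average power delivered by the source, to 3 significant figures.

X_L = ωL = 26400 Ω
X_C = 1/(ωC) = 10800 Ω
Parallel: admittances add. Y = 1/R + 1/(jωL) + jωC
Y = (0.000303 + j5.51e-05) S
|Y| = 0.000308 S → |Z| = 1/|Y| = 3250 Ω, ∠Z = −∠Y = -10.3°
I = V/|Z| = 419 μA
P = VI cos φ = 1.36 × 0.000419 × cos(-10.3°) = 560 μW

560 μW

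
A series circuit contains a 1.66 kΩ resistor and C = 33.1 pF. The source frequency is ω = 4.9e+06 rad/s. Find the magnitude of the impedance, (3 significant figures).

6390 Ω

X_C = 1/(ωC) = 6170 Ω
Z = 1660 − j6170 Ω
|Z| = √(1660² + 6170²) = 6390 Ω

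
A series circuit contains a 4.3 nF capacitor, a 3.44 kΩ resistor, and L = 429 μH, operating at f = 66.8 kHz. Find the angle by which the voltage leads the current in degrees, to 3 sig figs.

-6.21°

ω = 2πf = 419700 rad/s
X_L = ωL = 180 Ω
X_C = 1/(ωC) = 554 Ω
Net reactance X = X_L − X_C = -374 Ω
Z = 3440 − j374 Ω
|Z| = √(3440² + 374²) = 3460 Ω
∠Z = arctan(-374/3440) = -6.21°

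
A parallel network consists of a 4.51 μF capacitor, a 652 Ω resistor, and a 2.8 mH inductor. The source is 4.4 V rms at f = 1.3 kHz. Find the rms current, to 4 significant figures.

31.04 mA

ω = 2πf = 8168 rad/s
X_L = ωL = 22.87 Ω
X_C = 1/(ωC) = 27.15 Ω
Parallel: admittances add. Y = 1/R + 1/(jωL) + jωC
Y = (0.001534 − j0.006886) S
|Y| = 0.007054 S → |Z| = 1/|Y| = 141.8 Ω, ∠Z = −∠Y = 77.44°
I = V/|Z| = 4.4/141.8 = 31.04 mA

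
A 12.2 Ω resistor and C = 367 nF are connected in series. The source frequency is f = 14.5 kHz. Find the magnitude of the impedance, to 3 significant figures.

ω = 2πf = 91110 rad/s
X_C = 1/(ωC) = 29.9 Ω
Z = 12.2 − j29.9 Ω
|Z| = √(12.2² + 29.9²) = 32.3 Ω

32.3 Ω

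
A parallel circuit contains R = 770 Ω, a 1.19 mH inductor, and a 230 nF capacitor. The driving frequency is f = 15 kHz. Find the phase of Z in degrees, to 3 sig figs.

ω = 2πf = 94250 rad/s
X_L = ωL = 112 Ω
X_C = 1/(ωC) = 46.1 Ω
Parallel: admittances add. Y = 1/R + 1/(jωL) + jωC
Y = (0.00130 + j0.0128) S
|Y| = 0.0128 S → |Z| = 1/|Y| = 78.0 Ω, ∠Z = −∠Y = -84.2°

-84.2°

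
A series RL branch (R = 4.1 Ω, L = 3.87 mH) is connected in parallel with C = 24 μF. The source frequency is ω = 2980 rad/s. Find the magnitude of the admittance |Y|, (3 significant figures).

X_L = ωL = 11.5 Ω
X_C = 1/(ωC) = 14.0 Ω
Branch 1 (R+jX_L): Z₁ = 4.10 + j11.5 Ω, |Z₁| = 12.2 Ω
Branch 2 (−jX_C): Z₂ = −j14.0 Ω
Parallel: Z = Z₁Z₂/(Z₁+Z₂), |Z| = 35.8 Ω, ∠Z = 11.3°
|Y| = 1/|Z| = 27.9 mS

27.9 mS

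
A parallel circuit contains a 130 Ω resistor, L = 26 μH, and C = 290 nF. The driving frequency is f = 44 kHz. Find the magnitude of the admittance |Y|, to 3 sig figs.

59.4 mS

ω = 2πf = 276500 rad/s
X_L = ωL = 7.19 Ω
X_C = 1/(ωC) = 12.5 Ω
Parallel: admittances add. Y = 1/R + 1/(jωL) + jωC
Y = (0.00769 − j0.0589) S
|Y| = 0.0594 S → |Z| = 1/|Y| = 16.8 Ω, ∠Z = −∠Y = 82.6°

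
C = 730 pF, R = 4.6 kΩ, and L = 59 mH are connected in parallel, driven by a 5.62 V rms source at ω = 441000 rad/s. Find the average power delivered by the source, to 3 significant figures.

X_L = ωL = 26000 Ω
X_C = 1/(ωC) = 3110 Ω
Parallel: admittances add. Y = 1/R + 1/(jωL) + jωC
Y = (0.000217 + j0.000283) S
|Y| = 0.000357 S → |Z| = 1/|Y| = 2800 Ω, ∠Z = −∠Y = -52.5°
I = V/|Z| = 2.01 mA
P = VI cos φ = 5.62 × 0.00201 × cos(-52.5°) = 6.87 mW

6.87 mW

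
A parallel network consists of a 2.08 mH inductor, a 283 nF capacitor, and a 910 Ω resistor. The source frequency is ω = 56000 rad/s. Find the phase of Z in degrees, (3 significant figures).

-81.4°

X_L = ωL = 116 Ω
X_C = 1/(ωC) = 63.1 Ω
Parallel: admittances add. Y = 1/R + 1/(jωL) + jωC
Y = (0.00110 + j0.00726) S
|Y| = 0.00735 S → |Z| = 1/|Y| = 136 Ω, ∠Z = −∠Y = -81.4°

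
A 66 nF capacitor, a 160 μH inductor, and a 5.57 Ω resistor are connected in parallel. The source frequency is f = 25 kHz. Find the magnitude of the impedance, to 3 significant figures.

5.50 Ω

ω = 2πf = 157100 rad/s
X_L = ωL = 25.1 Ω
X_C = 1/(ωC) = 96.5 Ω
Parallel: admittances add. Y = 1/R + 1/(jωL) + jωC
Y = (0.180 − j0.0294) S
|Y| = 0.182 S → |Z| = 1/|Y| = 5.50 Ω, ∠Z = −∠Y = 9.31°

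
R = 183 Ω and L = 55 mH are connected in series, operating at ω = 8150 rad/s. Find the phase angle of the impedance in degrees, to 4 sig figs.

67.79°

X_L = ωL = 448.2 Ω
Z = 183.0 + j448.2 Ω
|Z| = √(183.0² + 448.2²) = 484.2 Ω
∠Z = arctan(448.2/183.0) = 67.79°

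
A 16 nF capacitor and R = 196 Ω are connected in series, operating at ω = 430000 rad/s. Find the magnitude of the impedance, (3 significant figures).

X_C = 1/(ωC) = 145 Ω
Z = 196 − j145 Ω
|Z| = √(196² + 145²) = 244 Ω

244 Ω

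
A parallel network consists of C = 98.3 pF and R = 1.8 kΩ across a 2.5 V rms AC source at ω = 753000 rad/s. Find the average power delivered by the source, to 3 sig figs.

X_C = 1/(ωC) = 13500 Ω
Parallel: admittances add. Y = 1/R + jωC
Y = (0.000556 + j7.4e-05) S
|Y| = 0.000560 S → |Z| = 1/|Y| = 1780 Ω, ∠Z = −∠Y = -7.59°
I = V/|Z| = 1.40 mA
P = VI cos φ = 2.5 × 0.00140 × cos(-7.59°) = 3.47 mW

3.47 mW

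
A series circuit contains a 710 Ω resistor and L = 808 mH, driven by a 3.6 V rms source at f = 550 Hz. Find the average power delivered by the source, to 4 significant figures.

1.109 mW

ω = 2πf = 3456 rad/s
X_L = ωL = 2792 Ω
Z = 710.0 + j2792 Ω
|Z| = √(710.0² + 2792²) = 2881 Ω
∠Z = arctan(2792/710.0) = 75.73°
I = V/|Z| = 1.250 mA
P = VI cos φ = 3.6 × 0.001250 × cos(75.73°) = 1.109 mW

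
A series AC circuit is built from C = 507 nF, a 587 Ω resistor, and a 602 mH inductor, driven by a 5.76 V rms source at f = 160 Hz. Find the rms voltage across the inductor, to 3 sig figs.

ω = 2πf = 1005 rad/s
X_L = ωL = 605 Ω
X_C = 1/(ωC) = 1960 Ω
Net reactance X = X_L − X_C = -1360 Ω
Z = 587 − j1360 Ω
|Z| = √(587² + 1360²) = 1480 Ω
I = V/|Z| = 3.90 mA
V_L = I·|Z_L| = 0.00390 × 605 = 2.36 V

2.36 V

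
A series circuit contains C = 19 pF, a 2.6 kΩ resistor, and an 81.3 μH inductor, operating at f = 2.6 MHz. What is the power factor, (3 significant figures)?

ω = 2πf = 1.634e+07 rad/s
X_L = ωL = 1330 Ω
X_C = 1/(ωC) = 3220 Ω
Net reactance X = X_L − X_C = -1890 Ω
Z = 2600 − j1890 Ω
|Z| = √(2600² + 1890²) = 3220 Ω
∠Z = arctan(-1890/2600) = -36.1°
cos φ = cos(-36.1°) = 0.808

0.808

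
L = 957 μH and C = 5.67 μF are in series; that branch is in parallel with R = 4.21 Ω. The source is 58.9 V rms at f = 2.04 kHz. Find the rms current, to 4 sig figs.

41.86 A

ω = 2πf = 12820 rad/s
X_L = ωL = 12.27 Ω
X_C = 1/(ωC) = 13.76 Ω
Branch 1: Z₁ = R = 4.210 Ω
Branch 2 (series LC): Z₂ = j(X_L − X_C) = −j1.493 Ω
Parallel: Z = Z₁Z₂/(Z₁+Z₂), |Z| = 1.407 Ω, ∠Z = -70.47°
I = V/|Z| = 58.9/1.407 = 41.86 A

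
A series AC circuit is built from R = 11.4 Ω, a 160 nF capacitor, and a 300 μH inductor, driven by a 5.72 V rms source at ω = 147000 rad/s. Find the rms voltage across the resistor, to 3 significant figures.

5.67 V

X_L = ωL = 44.1 Ω
X_C = 1/(ωC) = 42.5 Ω
Net reactance X = X_L − X_C = 1.58 Ω
Z = 11.4 + j1.58 Ω
|Z| = √(11.4² + 1.58²) = 11.5 Ω
I = V/|Z| = 497 mA
V_R = I·|Z_R| = 0.497 × 11.4 = 5.67 V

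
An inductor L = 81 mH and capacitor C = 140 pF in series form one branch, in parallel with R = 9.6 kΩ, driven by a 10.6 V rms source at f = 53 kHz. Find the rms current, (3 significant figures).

2.21 mA

ω = 2πf = 333000 rad/s
X_L = ωL = 27000 Ω
X_C = 1/(ωC) = 21400 Ω
Branch 1: Z₁ = R = 9600 Ω
Branch 2 (series LC): Z₂ = j(X_L − X_C) = j5520 Ω
Parallel: Z = Z₁Z₂/(Z₁+Z₂), |Z| = 4790 Ω, ∠Z = 60.1°
I = V/|Z| = 10.6/4790 = 2.21 mA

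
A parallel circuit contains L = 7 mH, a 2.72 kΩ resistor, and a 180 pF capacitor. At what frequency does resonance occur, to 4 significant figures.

141.8 kHz

ω₀ = 1/√(LC) = 1/√(0.007 × 1.8e-10) = 890900 rad/s
f₀ = ω₀/(2π) = 141.8 kHz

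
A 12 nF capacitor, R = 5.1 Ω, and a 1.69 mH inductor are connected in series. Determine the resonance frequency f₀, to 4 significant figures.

ω₀ = 1/√(LC) = 1/√(0.00169 × 1.2e-08) = 222100 rad/s
f₀ = ω₀/(2π) = 35.34 kHz

35.34 kHz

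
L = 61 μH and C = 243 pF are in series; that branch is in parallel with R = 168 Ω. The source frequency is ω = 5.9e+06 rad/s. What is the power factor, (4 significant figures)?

X_L = ωL = 359.9 Ω
X_C = 1/(ωC) = 697.5 Ω
Branch 1: Z₁ = R = 168.0 Ω
Branch 2 (series LC): Z₂ = j(X_L − X_C) = −j337.6 Ω
Parallel: Z = Z₁Z₂/(Z₁+Z₂), |Z| = 150.4 Ω, ∠Z = -26.46°
cos φ = cos(-26.46°) = 0.8953

0.8953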